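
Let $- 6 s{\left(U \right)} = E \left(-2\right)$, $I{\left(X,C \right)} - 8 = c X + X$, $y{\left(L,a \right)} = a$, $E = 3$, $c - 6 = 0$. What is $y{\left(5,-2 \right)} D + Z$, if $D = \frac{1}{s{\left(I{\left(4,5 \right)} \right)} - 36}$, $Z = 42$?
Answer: $\frac{1472}{35} \approx 42.057$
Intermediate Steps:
$c = 6$ ($c = 6 + 0 = 6$)
$I{\left(X,C \right)} = 8 + 7 X$ ($I{\left(X,C \right)} = 8 + \left(6 X + X\right) = 8 + 7 X$)
$s{\left(U \right)} = 1$ ($s{\left(U \right)} = - \frac{3 \left(-2\right)}{6} = \left(- \frac{1}{6}\right) \left(-6\right) = 1$)
$D = - \frac{1}{35}$ ($D = \frac{1}{1 - 36} = \frac{1}{-35} = - \frac{1}{35} \approx -0.028571$)
$y{\left(5,-2 \right)} D + Z = \left(-2\right) \left(- \frac{1}{35}\right) + 42 = \frac{2}{35} + 42 = \frac{1472}{35}$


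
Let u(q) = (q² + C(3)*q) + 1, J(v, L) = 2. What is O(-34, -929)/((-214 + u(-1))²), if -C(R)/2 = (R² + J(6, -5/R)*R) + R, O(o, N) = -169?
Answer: -169/30976 ≈ -0.0054558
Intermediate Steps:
C(R) = -6*R - 2*R² (C(R) = -2*((R² + 2*R) + R) = -2*(R² + 3*R) = -6*R - 2*R²)
u(q) = 1 + q² - 36*q (u(q) = (q² + (-2*3*(3 + 3))*q) + 1 = (q² + (-2*3*6)*q) + 1 = (q² - 36*q) + 1 = 1 + q² - 36*q)
O(-34, -929)/((-214 + u(-1))²) = -169/(-214 + (1 + (-1)² - 36*(-1)))² = -169/(-214 + (1 + 1 + 36))² = -169/(-214 + 38)² = -169/((-176)²) = -169/30976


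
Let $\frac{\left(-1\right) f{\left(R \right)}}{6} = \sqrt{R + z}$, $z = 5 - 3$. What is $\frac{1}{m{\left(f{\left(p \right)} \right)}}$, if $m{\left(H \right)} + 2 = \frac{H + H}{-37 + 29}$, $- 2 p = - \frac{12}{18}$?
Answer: $\frac{8}{5} + \frac{2 \sqrt{21}}{5} \approx 3.433$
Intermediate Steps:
$z = 2$
$p = \frac{1}{3}$ ($p = - \frac{\left(-12\right) \frac{1}{18}}{2} = \left(- \frac{1}{2}\right) \left(- \frac{2}{3}\right) = \frac{1}{3} \approx 0.33333$)
$f{\left(R \right)} = - 6 \sqrt{2 + R}$ ($f{\left(R \right)} = - 6 \sqrt{R + 2} = - 6 \sqrt{2 + R}$)
$m{\left(H \right)} = -2 - \frac{H}{4}$ ($m{\left(H \right)} = -2 + \frac{H + H}{-37 + 29} = -2 + \frac{2 H}{-8} = -2 + 2 H \left(- \frac{1}{8}\right) = -2 - \frac{H}{4}$)
$\frac{1}{m{\left(f{\left(p \right)} \right)}} = \frac{1}{-2 - \frac{\left(-6\right) \sqrt{2 + \frac{1}{3}}}{4}} = \frac{1}{-2 - \frac{\left(-6\right) \sqrt{\frac{7}{3}}}{4}} = \frac{1}{-2 - \frac{\left(-6\right) \frac{\sqrt{21}}{3}}{4}} = \frac{1}{-2 - \frac{\left(-2\right) \sqrt{21}}{4}} = \frac{1}{-2 + \frac{\sqrt{21}}{2}}$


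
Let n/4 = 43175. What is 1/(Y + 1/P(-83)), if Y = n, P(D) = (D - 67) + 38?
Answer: 112/19342399 ≈ 5.7904e-6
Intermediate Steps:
P(D) = -29 + D (P(D) = (-67 + D) + 38 = -29 + D)
n = 172700 (n = 4*43175 = 172700)
Y = 172700
1/(Y + 1/P(-83)) = 1/(172700 + 1/(-29 - 83)) = 1/(172700 + 1/(-112)) = 1/(172700 - 1/112) = 1/(19342399/112) = 112/19342399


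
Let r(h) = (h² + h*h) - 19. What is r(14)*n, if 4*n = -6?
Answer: -1119/2 ≈ -559.50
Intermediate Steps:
n = -3/2 (n = (¼)*(-6) = -3/2 ≈ -1.5000)
r(h) = -19 + 2*h² (r(h) = (h² + h²) - 19 = 2*h² - 19 = -19 + 2*h²)
r(14)*n = (-19 + 2*14²)*(-3/2) = (-19 + 2*196)*(-3/2) = (-19 + 392)*(-3/2) = 373*(-3/2) = -1119/2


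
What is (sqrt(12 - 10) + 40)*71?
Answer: 2840 + 71*sqrt(2) ≈ 2940.4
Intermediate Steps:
(sqrt(12 - 10) + 40)*71 = (sqrt(2) + 40)*71 = (40 + sqrt(2))*71 = 2840 + 71*sqrt(2)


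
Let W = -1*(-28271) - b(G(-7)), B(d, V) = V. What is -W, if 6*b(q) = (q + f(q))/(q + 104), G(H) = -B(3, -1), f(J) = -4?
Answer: -5936911/210 ≈ -28271.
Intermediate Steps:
G(H) = 1 (G(H) = -1*(-1) = 1)
b(q) = (-4 + q)/(6*(104 + q)) (b(q) = ((q - 4)/(q + 104))/6 = ((-4 + q)/(104 + q))/6 = (-4 + q)/(6*(104 + q)))
W = 5936911/210 (W = -1*(-28271) - (-4 + 1)/(6*(104 + 1)) = 28271 - (-3)/(6*105) = 28271 - 1*(-1/210) = 28271 + 1/210 = 5936911/210 ≈ 28271.)
-W = -1*5936911/210 = -5936911/210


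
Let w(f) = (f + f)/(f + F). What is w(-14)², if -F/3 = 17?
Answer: 784/4225 ≈ 0.18556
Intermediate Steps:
F = -51 (F = -3*17 = -51)
w(f) = 2*f/(-51 + f) (w(f) = (f + f)/(f - 51) = (2*f)/(-51 + f) = 2*f/(-51 + f))
w(-14)² = (2*(-14)/(-51 - 14))² = (2*(-14)/(-65))² = (2*(-14)*(-1/65))² = (28/65)² = 784/4225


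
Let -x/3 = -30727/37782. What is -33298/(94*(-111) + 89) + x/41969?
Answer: 17600228369443/5467928227170 ≈ 3.2188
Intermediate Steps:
x = 30727/12594 (x = -(-92181)/37782 = -3*(-30727/37782) = 30727/12594 ≈ 2.4398)
-33298/(94*(-111) + 89) + x/41969 = -33298/(94*(-111) + 89) + (30727/12594)/41969 = -33298/(-10434 + 89) + (30727/12594)*(1/41969) = -33298/(-10345) + 30727/528557586 = -33298*(-1/10345) + 30727/528557586 = 33298/10345 + 30727/528557586 = 17600228369443/5467928227170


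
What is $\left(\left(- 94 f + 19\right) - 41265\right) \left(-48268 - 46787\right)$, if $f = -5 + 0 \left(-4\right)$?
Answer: $3875962680$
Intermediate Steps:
$f = -5$ ($f = -5 + 0 = -5$)
$\left(\left(- 94 f + 19\right) - 41265\right) \left(-48268 - 46787\right) = \left(\left(\left(-94\right) \left(-5\right) + 19\right) - 41265\right) \left(-48268 - 46787\right) = \left(\left(470 + 19\right) - 41265\right) \left(-95055\right) = \left(489 - 41265\right) \left(-95055\right) = \left(-40776\right) \left(-95055\right) = 3875962680$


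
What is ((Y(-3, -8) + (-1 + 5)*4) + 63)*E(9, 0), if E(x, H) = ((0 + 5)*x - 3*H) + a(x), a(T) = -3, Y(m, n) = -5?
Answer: 3108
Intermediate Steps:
E(x, H) = -3 - 3*H + 5*x (E(x, H) = ((0 + 5)*x - 3*H) - 3 = (5*x - 3*H) - 3 = (-3*H + 5*x) - 3 = -3 - 3*H + 5*x)
((Y(-3, -8) + (-1 + 5)*4) + 63)*E(9, 0) = ((-5 + (-1 + 5)*4) + 63)*(-3 - 3*0 + 5*9) = ((-5 + 4*4) + 63)*(-3 + 0 + 45) = ((-5 + 16) + 63)*42 = (11 + 63)*42 = 74*42 = 3108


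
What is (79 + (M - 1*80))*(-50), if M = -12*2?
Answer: 1250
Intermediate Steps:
M = -24
(79 + (M - 1*80))*(-50) = (79 + (-24 - 1*80))*(-50) = (79 + (-24 - 80))*(-50) = (79 - 104)*(-50) = -25*(-50) = 1250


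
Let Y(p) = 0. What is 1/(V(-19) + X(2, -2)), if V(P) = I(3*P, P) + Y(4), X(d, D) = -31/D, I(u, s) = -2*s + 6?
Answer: 2/119 ≈ 0.016807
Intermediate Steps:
I(u, s) = 6 - 2*s
V(P) = 6 - 2*P (V(P) = (6 - 2*P) + 0 = 6 - 2*P)
1/(V(-19) + X(2, -2)) = 1/((6 - 2*(-19)) - 31/(-2)) = 1/((6 + 38) - 31*(-½)) = 1/(44 + 31/2) = 1/(119/2) = 2/119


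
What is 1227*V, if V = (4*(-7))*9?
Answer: -309204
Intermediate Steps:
V = -252 (V = -28*9 = -252)
1227*V = 1227*(-252) = -309204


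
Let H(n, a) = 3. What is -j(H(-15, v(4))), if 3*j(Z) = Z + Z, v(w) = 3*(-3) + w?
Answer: -2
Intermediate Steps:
v(w) = -9 + w
j(Z) = 2*Z/3 (j(Z) = (Z + Z)/3 = (2*Z)/3 = 2*Z/3)
-j(H(-15, v(4))) = -2*3/3 = -1*2 = -2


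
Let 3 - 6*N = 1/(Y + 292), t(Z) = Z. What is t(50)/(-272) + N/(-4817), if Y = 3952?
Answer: -191764601/1042610748 ≈ -0.18393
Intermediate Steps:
N = 12731/25464 (N = ½ - 1/(6*(3952 + 292)) = ½ - ⅙/4244 = ½ - ⅙*1/4244 = ½ - 1/25464 = 12731/25464 ≈ 0.49996)
t(50)/(-272) + N/(-4817) = 50/(-272) + (12731/25464)/(-4817) = 50*(-1/272) + (12731/25464)*(-1/4817) = -25/136 - 12731/122660088 = -191764601/1042610748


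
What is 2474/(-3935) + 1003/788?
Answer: 1997293/3100780 ≈ 0.64413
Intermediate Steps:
2474/(-3935) + 1003/788 = 2474*(-1/3935) + 1003*(1/788) = -2474/3935 + 1003/788 = 1997293/3100780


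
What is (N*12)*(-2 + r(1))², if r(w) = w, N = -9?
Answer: -108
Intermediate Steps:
(N*12)*(-2 + r(1))² = (-9*12)*(-2 + 1)² = -108*(-1)² = -108*1 = -108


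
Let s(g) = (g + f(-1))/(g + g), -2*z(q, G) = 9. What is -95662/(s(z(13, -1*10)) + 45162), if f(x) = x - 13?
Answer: -1721916/812953 ≈ -2.1181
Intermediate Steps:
f(x) = -13 + x
z(q, G) = -9/2 (z(q, G) = -½*9 = -9/2)
s(g) = (-14 + g)/(2*g) (s(g) = (g + (-13 - 1))/(g + g) = (g - 14)/((2*g)) = (-14 + g)*(1/(2*g)) = (-14 + g)/(2*g))
-95662/(s(z(13, -1*10)) + 45162) = -95662/((-14 - 9/2)/(2*(-9/2)) + 45162) = -95662/((½)*(-2/9)*(-37/2) + 45162) = -95662/(37/18 + 45162) = -95662/812953/18 = -95662*18/812953 = -1721916/812953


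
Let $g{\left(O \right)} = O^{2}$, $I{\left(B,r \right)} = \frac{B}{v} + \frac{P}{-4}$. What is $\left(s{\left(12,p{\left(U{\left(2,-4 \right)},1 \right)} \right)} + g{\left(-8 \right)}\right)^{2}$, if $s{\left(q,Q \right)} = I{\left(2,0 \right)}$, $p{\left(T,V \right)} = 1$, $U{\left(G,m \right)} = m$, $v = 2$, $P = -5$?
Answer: $\frac{70225}{16} \approx 4389.1$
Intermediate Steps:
$I{\left(B,r \right)} = \frac{5}{4} + \frac{B}{2}$ ($I{\left(B,r \right)} = \frac{B}{2} - \frac{5}{-4} = B \frac{1}{2} - - \frac{5}{4} = \frac{B}{2} + \frac{5}{4} = \frac{5}{4} + \frac{B}{2}$)
$s{\left(q,Q \right)} = \frac{9}{4}$ ($s{\left(q,Q \right)} = \frac{5}{4} + \frac{1}{2} \cdot 2 = \frac{5}{4} + 1 = \frac{9}{4}$)
$\left(s{\left(12,p{\left(U{\left(2,-4 \right)},1 \right)} \right)} + g{\left(-8 \right)}\right)^{2} = \left(\frac{9}{4} + \left(-8\right)^{2}\right)^{2} = \left(\frac{9}{4} + 64\right)^{2} = \left(\frac{265}{4}\right)^{2} = \frac{70225}{16}$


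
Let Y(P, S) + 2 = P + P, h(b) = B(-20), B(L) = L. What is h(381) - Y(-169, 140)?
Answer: 320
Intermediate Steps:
h(b) = -20
Y(P, S) = -2 + 2*P (Y(P, S) = -2 + (P + P) = -2 + 2*P)
h(381) - Y(-169, 140) = -20 - (-2 + 2*(-169)) = -20 - (-2 - 338) = -20 - 1*(-340) = -20 + 340 = 320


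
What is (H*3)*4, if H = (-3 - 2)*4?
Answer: -240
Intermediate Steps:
H = -20 (H = -5*4 = -20)
(H*3)*4 = -20*3*4 = -60*4 = -240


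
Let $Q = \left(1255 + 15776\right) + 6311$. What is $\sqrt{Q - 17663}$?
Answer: $3 \sqrt{631} \approx 75.359$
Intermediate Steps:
$Q = 23342$ ($Q = 17031 + 6311 = 23342$)
$\sqrt{Q - 17663} = \sqrt{23342 - 17663} = \sqrt{5679} = 3 \sqrt{631}$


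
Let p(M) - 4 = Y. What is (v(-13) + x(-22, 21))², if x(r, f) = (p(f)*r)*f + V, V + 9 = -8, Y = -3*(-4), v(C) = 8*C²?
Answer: 36687249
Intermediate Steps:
Y = 12
p(M) = 16 (p(M) = 4 + 12 = 16)
V = -17 (V = -9 - 8 = -17)
x(r, f) = -17 + 16*f*r (x(r, f) = (16*r)*f - 17 = 16*f*r - 17 = -17 + 16*f*r)
(v(-13) + x(-22, 21))² = (8*(-13)² + (-17 + 16*21*(-22)))² = (8*169 + (-17 - 7392))² = (1352 - 7409)² = (-6057)² = 36687249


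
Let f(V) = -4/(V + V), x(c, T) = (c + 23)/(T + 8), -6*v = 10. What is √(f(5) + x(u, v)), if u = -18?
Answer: √3515/95 ≈ 0.62408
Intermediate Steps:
v = -5/3 (v = -⅙*10 = -5/3 ≈ -1.6667)
x(c, T) = (23 + c)/(8 + T)
f(V) = -2/V (f(V) = -4/(2*V) = (1/(2*V))*(-4) = -2/V)
√(f(5) + x(u, v)) = √(-2/5 + (23 - 18)/(8 - 5/3)) = √(-2*⅕ + 5/(19/3)) = √(-⅖ + (3/19)*5) = √(-⅖ + 15/19) = √(37/95) = √3515/95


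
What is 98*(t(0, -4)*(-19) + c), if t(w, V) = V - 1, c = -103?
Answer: -784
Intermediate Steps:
t(w, V) = -1 + V
98*(t(0, -4)*(-19) + c) = 98*((-1 - 4)*(-19) - 103) = 98*(-5*(-19) - 103) = 98*(95 - 103) = 98*(-8) = -784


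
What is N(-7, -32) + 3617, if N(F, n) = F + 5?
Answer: 3615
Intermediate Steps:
N(F, n) = 5 + F
N(-7, -32) + 3617 = (5 - 7) + 3617 = -2 + 3617 = 3615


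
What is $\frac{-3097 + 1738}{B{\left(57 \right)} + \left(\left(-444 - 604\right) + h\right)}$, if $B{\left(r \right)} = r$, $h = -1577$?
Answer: $\frac{453}{856} \approx 0.52921$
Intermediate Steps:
$\frac{-3097 + 1738}{B{\left(57 \right)} + \left(\left(-444 - 604\right) + h\right)} = \frac{-3097 + 1738}{57 - 2625} = - \frac{1359}{57 - 2625} = - \frac{1359}{-2568} = \left(-1359\right) \left(- \frac{1}{2568}\right) = \frac{453}{856}$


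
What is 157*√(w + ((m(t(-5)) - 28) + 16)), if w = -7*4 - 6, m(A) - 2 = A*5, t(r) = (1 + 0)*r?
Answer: 157*I*√69 ≈ 1304.1*I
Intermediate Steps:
t(r) = r (t(r) = 1*r = r)
m(A) = 2 + 5*A (m(A) = 2 + A*5 = 2 + 5*A)
w = -34 (w = -28 - 6 = -34)
157*√(w + ((m(t(-5)) - 28) + 16)) = 157*√(-34 + (((2 + 5*(-5)) - 28) + 16)) = 157*√(-34 + (((2 - 25) - 28) + 16)) = 157*√(-34 + ((-23 - 28) + 16)) = 157*√(-34 + (-51 + 16)) = 157*√(-34 - 35) = 157*√(-69) = 157*(I*√69) = 157*I*√69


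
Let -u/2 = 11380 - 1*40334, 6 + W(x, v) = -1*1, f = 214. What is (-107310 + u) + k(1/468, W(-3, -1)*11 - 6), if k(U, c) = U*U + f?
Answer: -10773352511/219024 ≈ -49188.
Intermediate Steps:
W(x, v) = -7 (W(x, v) = -6 - 1*1 = -6 - 1 = -7)
k(U, c) = 214 + U**2 (k(U, c) = U*U + 214 = U**2 + 214 = 214 + U**2)
u = 57908 (u = -2*(11380 - 1*40334) = -2*(11380 - 40334) = -2*(-28954) = 57908)
(-107310 + u) + k(1/468, W(-3, -1)*11 - 6) = (-107310 + 57908) + (214 + (1/468)**2) = -49402 + (214 + (1/468)**2) = -49402 + (214 + 1/219024) = -49402 + 46871137/219024 = -10773352511/219024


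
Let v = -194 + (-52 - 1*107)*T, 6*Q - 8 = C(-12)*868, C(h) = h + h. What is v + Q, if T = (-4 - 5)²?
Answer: -49631/3 ≈ -16544.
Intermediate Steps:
T = 81 (T = (-9)² = 81)
C(h) = 2*h
Q = -10412/3 (Q = 4/3 + ((2*(-12))*868)/6 = 4/3 + (-24*868)/6 = 4/3 + (⅙)*(-20832) = 4/3 - 3472 = -10412/3 ≈ -3470.7)
v = -13073 (v = -194 + (-52 - 1*107)*81 = -194 + (-52 - 107)*81 = -194 - 159*81 = -194 - 12879 = -13073)
v + Q = -13073 - 10412/3 = -49631/3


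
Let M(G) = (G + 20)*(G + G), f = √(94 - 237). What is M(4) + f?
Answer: 192 + I*√143 ≈ 192.0 + 11.958*I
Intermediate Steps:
f = I*√143 (f = √(-143) = I*√143 ≈ 11.958*I)
M(G) = 2*G*(20 + G) (M(G) = (20 + G)*(2*G) = 2*G*(20 + G))
M(4) + f = 2*4*(20 + 4) + I*√143 = 2*4*24 + I*√143 = 192 + I*√143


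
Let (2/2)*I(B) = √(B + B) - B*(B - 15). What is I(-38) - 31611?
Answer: -33625 + 2*I*√19 ≈ -33625.0 + 8.7178*I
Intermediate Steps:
I(B) = √2*√B - B*(-15 + B) (I(B) = √(B + B) - B*(B - 15) = √(2*B) - B*(-15 + B) = √2*√B - B*(-15 + B))
I(-38) - 31611 = (-1*(-38)² + 15*(-38) + √2*√(-38)) - 31611 = (-1*1444 - 570 + √2*(I*√38)) - 31611 = (-1444 - 570 + 2*I*√19) - 31611 = (-2014 + 2*I*√19) - 31611 = -33625 + 2*I*√19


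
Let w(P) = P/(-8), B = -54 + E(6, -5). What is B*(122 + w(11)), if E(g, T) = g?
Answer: -5790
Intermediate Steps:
B = -48 (B = -54 + 6 = -48)
w(P) = -P/8 (w(P) = P*(-1/8) = -P/8)
B*(122 + w(11)) = -48*(122 - 1/8*11) = -48*(122 - 11/8) = -48*965/8 = -5790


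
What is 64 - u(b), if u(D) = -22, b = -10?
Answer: 86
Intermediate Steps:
64 - u(b) = 64 - 1*(-22) = 64 + 22 = 86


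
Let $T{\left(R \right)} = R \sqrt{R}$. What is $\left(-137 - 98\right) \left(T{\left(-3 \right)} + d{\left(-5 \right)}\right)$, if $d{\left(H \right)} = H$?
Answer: $1175 + 705 i \sqrt{3} \approx 1175.0 + 1221.1 i$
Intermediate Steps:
$T{\left(R \right)} = R^{\frac{3}{2}}$
$\left(-137 - 98\right) \left(T{\left(-3 \right)} + d{\left(-5 \right)}\right) = \left(-137 - 98\right) \left(\left(-3\right)^{\frac{3}{2}} - 5\right) = - 235 \left(- 3 i \sqrt{3} - 5\right) = - 235 \left(-5 - 3 i \sqrt{3}\right) = 1175 + 705 i \sqrt{3}$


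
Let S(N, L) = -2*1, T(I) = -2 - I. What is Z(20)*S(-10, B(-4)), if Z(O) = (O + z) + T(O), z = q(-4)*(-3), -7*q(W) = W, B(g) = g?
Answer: 52/7 ≈ 7.4286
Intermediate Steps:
q(W) = -W/7
S(N, L) = -2
z = -12/7 (z = -1/7*(-4)*(-3) = (4/7)*(-3) = -12/7 ≈ -1.7143)
Z(O) = -26/7 (Z(O) = (O - 12/7) + (-2 - O) = (-12/7 + O) + (-2 - O) = -26/7)
Z(20)*S(-10, B(-4)) = -26/7*(-2) = 52/7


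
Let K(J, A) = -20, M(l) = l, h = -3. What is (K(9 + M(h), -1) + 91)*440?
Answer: 31240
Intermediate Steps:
(K(9 + M(h), -1) + 91)*440 = (-20 + 91)*440 = 71*440 = 31240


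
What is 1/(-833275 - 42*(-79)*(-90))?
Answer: -1/1131895 ≈ -8.8347e-7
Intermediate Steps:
1/(-833275 - 42*(-79)*(-90)) = 1/(-833275 + 3318*(-90)) = 1/(-833275 - 298620) = 1/(-1131895) = -1/1131895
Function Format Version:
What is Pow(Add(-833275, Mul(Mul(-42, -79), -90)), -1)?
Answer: Rational(-1, 1131895) ≈ -8.8347e-7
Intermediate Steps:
Pow(Add(-833275, Mul(Mul(-42, -79), -90)), -1) = Pow(Add(-833275, Mul(3318, -90)), -1) = Pow(Add(-833275, -298620), -1) = Pow(-1131895, -1) = Rational(-1, 1131895)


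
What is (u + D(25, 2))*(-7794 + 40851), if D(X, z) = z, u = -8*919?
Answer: -242968950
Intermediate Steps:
u = -7352
(u + D(25, 2))*(-7794 + 40851) = (-7352 + 2)*(-7794 + 40851) = -7350*33057 = -242968950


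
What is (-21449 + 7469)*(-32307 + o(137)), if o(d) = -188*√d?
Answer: 451651860 + 2628240*√137 ≈ 4.8241e+8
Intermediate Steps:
(-21449 + 7469)*(-32307 + o(137)) = (-21449 + 7469)*(-32307 - 188*√137) = -13980*(-32307 - 188*√137) = 451651860 + 2628240*√137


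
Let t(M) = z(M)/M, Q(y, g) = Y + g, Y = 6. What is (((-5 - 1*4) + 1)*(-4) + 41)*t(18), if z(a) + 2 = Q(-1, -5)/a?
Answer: -2555/324 ≈ -7.8858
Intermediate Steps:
Q(y, g) = 6 + g
z(a) = -2 + 1/a (z(a) = -2 + (6 - 5)/a = -2 + 1/a)
t(M) = (-2 + 1/M)/M
(((-5 - 1*4) + 1)*(-4) + 41)*t(18) = (((-5 - 1*4) + 1)*(-4) + 41)*((1 - 2*18)/18**2) = (((-5 - 4) + 1)*(-4) + 41)*((1 - 36)/324) = ((-9 + 1)*(-4) + 41)*((1/324)*(-35)) = (-8*(-4) + 41)*(-35/324) = (32 + 41)*(-35/324) = 73*(-35/324) = -2555/324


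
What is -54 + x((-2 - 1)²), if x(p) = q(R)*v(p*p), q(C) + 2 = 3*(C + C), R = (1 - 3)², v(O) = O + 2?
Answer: 1772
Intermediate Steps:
v(O) = 2 + O
R = 4 (R = (-2)² = 4)
q(C) = -2 + 6*C (q(C) = -2 + 3*(C + C) = -2 + 3*(2*C) = -2 + 6*C)
x(p) = 44 + 22*p² (x(p) = (-2 + 6*4)*(2 + p*p) = (-2 + 24)*(2 + p²) = 22*(2 + p²) = 44 + 22*p²)
-54 + x((-2 - 1)²) = -54 + (44 + 22*((-2 - 1)²)²) = -54 + (44 + 22*((-3)²)²) = -54 + (44 + 22*9²) = -54 + (44 + 22*81) = -54 + (44 + 1782) = -54 + 1826 = 1772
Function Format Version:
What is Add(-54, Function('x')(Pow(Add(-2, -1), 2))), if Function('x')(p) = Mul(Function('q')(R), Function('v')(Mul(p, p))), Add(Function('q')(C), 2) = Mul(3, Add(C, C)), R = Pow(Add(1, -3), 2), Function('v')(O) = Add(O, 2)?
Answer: 1772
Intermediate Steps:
Function('v')(O) = Add(2, O)
R = 4 (R = Pow(-2, 2) = 4)
Function('q')(C) = Add(-2, Mul(6, C)) (Function('q')(C) = Add(-2, Mul(3, Add(C, C))) = Add(-2, Mul(3, Mul(2, C))) = Add(-2, Mul(6, C)))
Function('x')(p) = Add(44, Mul(22, Pow(p, 2))) (Function('x')(p) = Mul(Add(-2, Mul(6, 4)), Add(2, Mul(p, p))) = Mul(Add(-2, 24), Add(2, Pow(p, 2))) = Mul(22, Add(2, Pow(p, 2))) = Add(44, Mul(22, Pow(p, 2))))
Add(-54, Function('x')(Pow(Add(-2, -1), 2))) = Add(-54, Add(44, Mul(22, Pow(Pow(Add(-2, -1), 2), 2)))) = Add(-54, Add(44, Mul(22, Pow(Pow(-3, 2), 2)))) = Add(-54, Add(44, Mul(22, Pow(9, 2)))) = Add(-54, Add(44, Mul(22, 81))) = Add(-54, Add(44, 1782)) = Add(-54, 1826) = 1772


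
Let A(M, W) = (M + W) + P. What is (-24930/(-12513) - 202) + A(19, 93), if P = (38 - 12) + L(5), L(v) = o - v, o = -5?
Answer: -300344/4171 ≈ -72.008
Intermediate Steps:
L(v) = -5 - v
P = 16 (P = (38 - 12) + (-5 - 1*5) = 26 + (-5 - 5) = 26 - 10 = 16)
A(M, W) = 16 + M + W (A(M, W) = (M + W) + 16 = 16 + M + W)
(-24930/(-12513) - 202) + A(19, 93) = (-24930/(-12513) - 202) + (16 + 19 + 93) = (-24930*(-1/12513) - 202) + 128 = (8310/4171 - 202) + 128 = -834232/4171 + 128 = -300344/4171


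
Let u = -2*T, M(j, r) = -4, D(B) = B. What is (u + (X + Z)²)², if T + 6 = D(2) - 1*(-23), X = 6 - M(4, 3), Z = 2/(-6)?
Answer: 249001/81 ≈ 3074.1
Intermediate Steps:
Z = -⅓ (Z = 2*(-⅙) = -⅓ ≈ -0.33333)
X = 10 (X = 6 - 1*(-4) = 6 + 4 = 10)
T = 19 (T = -6 + (2 - 1*(-23)) = -6 + (2 + 23) = -6 + 25 = 19)
u = -38 (u = -2*19 = -38)
(u + (X + Z)²)² = (-38 + (10 - ⅓)²)² = (-38 + (29/3)²)² = (-38 + 841/9)² = (499/9)² = 249001/81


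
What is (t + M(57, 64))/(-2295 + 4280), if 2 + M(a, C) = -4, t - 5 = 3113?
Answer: 3112/1985 ≈ 1.5678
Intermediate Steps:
t = 3118 (t = 5 + 3113 = 3118)
M(a, C) = -6 (M(a, C) = -2 - 4 = -6)
(t + M(57, 64))/(-2295 + 4280) = (3118 - 6)/(-2295 + 4280) = 3112/1985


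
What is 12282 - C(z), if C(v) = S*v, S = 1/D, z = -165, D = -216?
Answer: 884249/72 ≈ 12281.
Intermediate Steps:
S = -1/216 (S = 1/(-216) = -1/216 ≈ -0.0046296)
C(v) = -v/216
12282 - C(z) = 12282 - (-1)*(-165)/216 = 12282 - 1*55/72 = 12282 - 55/72 = 884249/72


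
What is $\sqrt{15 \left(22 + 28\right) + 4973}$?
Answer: $\sqrt{5723} \approx 75.651$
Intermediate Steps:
$\sqrt{15 \left(22 + 28\right) + 4973} = \sqrt{15 \cdot 50 + 4973} = \sqrt{750 + 4973} = \sqrt{5723}$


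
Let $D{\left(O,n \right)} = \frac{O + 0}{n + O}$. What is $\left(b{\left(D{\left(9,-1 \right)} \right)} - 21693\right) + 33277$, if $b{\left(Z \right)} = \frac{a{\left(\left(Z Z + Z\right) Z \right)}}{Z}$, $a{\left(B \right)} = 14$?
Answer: $\frac{104368}{9} \approx 11596.0$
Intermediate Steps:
$D{\left(O,n \right)} = \frac{O}{O + n}$
$b{\left(Z \right)} = \frac{14}{Z}$
$\left(b{\left(D{\left(9,-1 \right)} \right)} - 21693\right) + 33277 = \left(\frac{14}{9 \frac{1}{9 - 1}} - 21693\right) + 33277 = \left(\frac{14}{9 \cdot \frac{1}{8}} - 21693\right) + 33277 = \left(\frac{14}{\frac{9}{8}} - 21693\right) + 33277 = \left(14 \cdot \frac{8}{9} - 21693\right) + 33277 = \left(\frac{112}{9} - 21693\right) + 33277 = - \frac{195125}{9} + 33277 = \frac{104368}{9}$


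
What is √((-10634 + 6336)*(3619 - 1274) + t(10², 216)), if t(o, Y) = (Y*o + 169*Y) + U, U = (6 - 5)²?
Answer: I*√10020705 ≈ 3165.6*I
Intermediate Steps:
U = 1 (U = 1² = 1)
t(o, Y) = 1 + 169*Y + Y*o (t(o, Y) = (Y*o + 169*Y) + 1 = (169*Y + Y*o) + 1 = 1 + 169*Y + Y*o)
√((-10634 + 6336)*(3619 - 1274) + t(10², 216)) = √((-10634 + 6336)*(3619 - 1274) + (1 + 169*216 + 216*10²)) = √(-4298*2345 + (1 + 36504 + 216*100)) = √(-10078810 + (1 + 36504 + 21600)) = √(-10078810 + 58105) = √(-10020705) = I*√10020705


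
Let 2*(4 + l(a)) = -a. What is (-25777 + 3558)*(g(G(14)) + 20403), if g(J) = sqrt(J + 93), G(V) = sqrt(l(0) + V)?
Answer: -453334257 - 22219*sqrt(93 + sqrt(10)) ≈ -4.5355e+8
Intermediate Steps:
l(a) = -4 - a/2 (l(a) = -4 + (-a)/2 = -4 - a/2)
G(V) = sqrt(-4 + V) (G(V) = sqrt((-4 - 1/2*0) + V) = sqrt((-4 + 0) + V) = sqrt(-4 + V))
g(J) = sqrt(93 + J)
(-25777 + 3558)*(g(G(14)) + 20403) = (-25777 + 3558)*(sqrt(93 + sqrt(-4 + 14)) + 20403) = -22219*(sqrt(93 + sqrt(10)) + 20403) = -22219*(20403 + sqrt(93 + sqrt(10))) = -453334257 - 22219*sqrt(93 + sqrt(10))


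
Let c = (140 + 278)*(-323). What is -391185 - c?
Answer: -256171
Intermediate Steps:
c = -135014 (c = 418*(-323) = -135014)
-391185 - c = -391185 - 1*(-135014) = -391185 + 135014 = -256171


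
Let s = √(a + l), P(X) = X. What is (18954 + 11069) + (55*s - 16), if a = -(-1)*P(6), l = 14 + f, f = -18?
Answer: 30007 + 55*√2 ≈ 30085.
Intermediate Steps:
l = -4 (l = 14 - 18 = -4)
a = 6 (a = -(-1)*6 = -1*(-6) = 6)
s = √2 (s = √(6 - 4) = √2 ≈ 1.4142)
(18954 + 11069) + (55*s - 16) = (18954 + 11069) + (55*√2 - 16) = 30023 + (-16 + 55*√2) = 30007 + 55*√2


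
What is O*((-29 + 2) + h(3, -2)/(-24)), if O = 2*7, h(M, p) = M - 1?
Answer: -2275/6 ≈ -379.17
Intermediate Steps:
h(M, p) = -1 + M
O = 14
O*((-29 + 2) + h(3, -2)/(-24)) = 14*((-29 + 2) + (-1 + 3)/(-24)) = 14*(-27 + 2*(-1/24)) = 14*(-27 - 1/12) = 14*(-325/12) = -2275/6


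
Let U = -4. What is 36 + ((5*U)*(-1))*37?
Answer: 776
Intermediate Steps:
36 + ((5*U)*(-1))*37 = 36 + ((5*(-4))*(-1))*37 = 36 - 20*(-1)*37 = 36 + 20*37 = 36 + 740 = 776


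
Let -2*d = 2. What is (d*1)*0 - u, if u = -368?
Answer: 368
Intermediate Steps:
d = -1 (d = -½*2 = -1)
(d*1)*0 - u = -1*1*0 - 1*(-368) = -1*0 + 368 = 0 + 368 = 368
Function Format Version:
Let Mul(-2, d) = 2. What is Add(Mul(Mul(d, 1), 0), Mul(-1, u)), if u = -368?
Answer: 368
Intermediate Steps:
d = -1 (d = Mul(Rational(-1, 2), 2) = -1)
Add(Mul(Mul(d, 1), 0), Mul(-1, u)) = Add(Mul(Mul(-1, 1), 0), Mul(-1, -368)) = Add(Mul(-1, 0), 368) = Add(0, 368) = 368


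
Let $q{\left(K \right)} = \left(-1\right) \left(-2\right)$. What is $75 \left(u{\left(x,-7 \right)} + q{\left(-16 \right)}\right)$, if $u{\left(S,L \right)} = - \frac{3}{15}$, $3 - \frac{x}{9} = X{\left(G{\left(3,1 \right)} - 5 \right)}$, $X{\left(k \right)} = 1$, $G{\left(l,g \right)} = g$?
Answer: $135$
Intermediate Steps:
$x = 18$ ($x = 27 - 9 = 18$)
$u{\left(S,L \right)} = - \frac{1}{5}$ ($u{\left(S,L \right)} = \left(-3\right) \frac{1}{15} = - \frac{1}{5}$)
$q{\left(K \right)} = 2$
$75 \left(u{\left(x,-7 \right)} + q{\left(-16 \right)}\right) = 75 \left(- \frac{1}{5} + 2\right) = 75 \cdot \frac{9}{5} = 135$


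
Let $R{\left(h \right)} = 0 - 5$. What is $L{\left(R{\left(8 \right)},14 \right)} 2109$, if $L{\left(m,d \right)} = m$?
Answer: $-10545$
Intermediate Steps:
$R{\left(h \right)} = -5$
$L{\left(R{\left(8 \right)},14 \right)} 2109 = \left(-5\right) 2109 = -10545$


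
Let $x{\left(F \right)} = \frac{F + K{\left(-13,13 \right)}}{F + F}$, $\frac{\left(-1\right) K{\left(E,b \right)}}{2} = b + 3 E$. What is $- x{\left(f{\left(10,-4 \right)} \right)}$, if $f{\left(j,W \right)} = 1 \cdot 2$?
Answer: $- \frac{27}{2} \approx -13.5$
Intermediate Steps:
$K{\left(E,b \right)} = - 6 E - 2 b$ ($K{\left(E,b \right)} = - 2 \left(b + 3 E\right) = - 6 E - 2 b$)
$f{\left(j,W \right)} = 2$
$x{\left(F \right)} = \frac{52 + F}{2 F}$ ($x{\left(F \right)} = \frac{F - -52}{F + F} = \frac{F + \left(78 - 26\right)}{2 F} = \left(F + 52\right) \frac{1}{2 F} = \left(52 + F\right) \frac{1}{2 F} = \frac{52 + F}{2 F}$)
$- x{\left(f{\left(10,-4 \right)} \right)} = - \frac{52 + 2}{2 \cdot 2} = - \frac{54}{2 \cdot 2} = \left(-1\right) \frac{27}{2} = - \frac{27}{2}$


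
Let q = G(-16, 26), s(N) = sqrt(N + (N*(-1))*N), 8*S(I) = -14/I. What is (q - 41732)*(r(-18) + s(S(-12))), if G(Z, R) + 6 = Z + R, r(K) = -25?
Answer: 1043200 - 2608*sqrt(287)/3 ≈ 1.0285e+6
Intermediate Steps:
G(Z, R) = -6 + R + Z (G(Z, R) = -6 + (Z + R) = -6 + (R + Z) = -6 + R + Z)
S(I) = -7/(4*I) (S(I) = (-14/I)/8 = -7/(4*I))
s(N) = sqrt(N - N**2) (s(N) = sqrt(N + (-N)*N) = sqrt(N - N**2))
q = 4 (q = -6 + 26 - 16 = 4)
(q - 41732)*(r(-18) + s(S(-12))) = (4 - 41732)*(-25 + sqrt((-7/4/(-12))*(1 - (-7)/(4*(-12))))) = -41728*(-25 + sqrt((-7/4*(-1/12))*(1 - (-7)*(-1)/(4*12)))) = -41728*(-25 + sqrt(7*(1 - 1*7/48)/48)) = -41728*(-25 + sqrt(7*(1 - 7/48)/48)) = -41728*(-25 + sqrt((7/48)*(41/48))) = -41728*(-25 + sqrt(287/2304)) = -41728*(-25 + sqrt(287)/48) = 1043200 - 2608*sqrt(287)/3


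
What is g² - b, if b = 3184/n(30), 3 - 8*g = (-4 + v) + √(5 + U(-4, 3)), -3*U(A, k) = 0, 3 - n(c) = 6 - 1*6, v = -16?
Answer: -101087/96 - 23*√5/32 ≈ -1054.6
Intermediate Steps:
n(c) = 3 (n(c) = 3 - (6 - 1*6) = 3 - (6 - 6) = 3 - 1*0 = 3 + 0 = 3)
U(A, k) = 0 (U(A, k) = -⅓*0 = 0)
g = 23/8 - √5/8 (g = 3/8 - ((-4 - 16) + √(5 + 0))/8 = 3/8 - (-20 + √5)/8 = 3/8 + (5/2 - √5/8) = 23/8 - √5/8 ≈ 2.5955)
b = 3184/3 ≈ 1061.3
g² - b = (23/8 - √5/8)² - 1*3184/3 = (23/8 - √5/8)² - 3184/3 = -3184/3 + (23/8 - √5/8)²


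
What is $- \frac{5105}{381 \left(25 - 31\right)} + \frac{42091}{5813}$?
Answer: $\frac{125895391}{13288518} \approx 9.474$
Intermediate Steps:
$- \frac{5105}{381 \left(25 - 31\right)} + \frac{42091}{5813} = - \frac{5105}{381 \left(-6\right)} + 42091 \cdot \frac{1}{5813} = - \frac{5105}{-2286} + \frac{42091}{5813} = \left(-5105\right) \left(- \frac{1}{2286}\right) + \frac{42091}{5813} = \frac{5105}{2286} + \frac{42091}{5813} = \frac{125895391}{13288518}$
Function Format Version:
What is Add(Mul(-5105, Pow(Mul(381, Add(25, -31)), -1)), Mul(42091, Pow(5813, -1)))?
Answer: Rational(125895391, 13288518) ≈ 9.4740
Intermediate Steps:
Add(Mul(-5105, Pow(Mul(381, Add(25, -31)), -1)), Mul(42091, Pow(5813, -1))) = Add(Mul(-5105, Pow(Mul(381, -6), -1)), Mul(42091, Rational(1, 5813))) = Add(Mul(-5105, Pow(-2286, -1)), Rational(42091, 5813)) = Add(Mul(-5105, Rational(-1, 2286)), Rational(42091, 5813)) = Add(Rational(5105, 2286), Rational(42091, 5813)) = Rational(125895391, 13288518)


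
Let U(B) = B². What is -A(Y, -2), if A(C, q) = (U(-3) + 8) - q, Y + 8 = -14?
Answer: -19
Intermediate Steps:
Y = -22 (Y = -8 - 14 = -22)
A(C, q) = 17 - q (A(C, q) = ((-3)² + 8) - q = (9 + 8) - q = 17 - q)
-A(Y, -2) = -(17 - 1*(-2)) = -(17 + 2) = -1*19 = -19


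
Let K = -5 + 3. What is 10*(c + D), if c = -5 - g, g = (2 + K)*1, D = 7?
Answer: 20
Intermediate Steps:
K = -2
g = 0 (g = (2 - 2)*1 = 0*1 = 0)
c = -5 (c = -5 - 1*0 = -5 + 0 = -5)
10*(c + D) = 10*(-5 + 7) = 10*2 = 20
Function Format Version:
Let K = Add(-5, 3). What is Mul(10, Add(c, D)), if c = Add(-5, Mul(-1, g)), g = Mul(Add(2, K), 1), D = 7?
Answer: 20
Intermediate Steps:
K = -2
g = 0 (g = Mul(Add(2, -2), 1) = Mul(0, 1) = 0)
c = -5 (c = Add(-5, Mul(-1, 0)) = Add(-5, 0) = -5)
Mul(10, Add(c, D)) = Mul(10, Add(-5, 7)) = Mul(10, 2) = 20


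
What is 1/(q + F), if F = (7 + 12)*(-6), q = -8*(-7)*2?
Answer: -1/2 ≈ -0.50000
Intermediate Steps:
q = 112 (q = 56*2 = 112)
F = -114 (F = 19*(-6) = -114)
1/(q + F) = 1/(112 - 114) = 1/(-2) = -1/2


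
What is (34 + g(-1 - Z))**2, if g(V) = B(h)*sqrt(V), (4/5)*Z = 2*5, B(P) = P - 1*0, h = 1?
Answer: 2285/2 + 102*I*sqrt(6) ≈ 1142.5 + 249.85*I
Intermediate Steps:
B(P) = P (B(P) = P + 0 = P)
Z = 25/2 (Z = 5*(2*5)/4 = (5/4)*10 = 25/2 ≈ 12.500)
g(V) = sqrt(V) (g(V) = 1*sqrt(V) = sqrt(V))
(34 + g(-1 - Z))**2 = (34 + sqrt(-1 - 1*25/2))**2 = (34 + sqrt(-1 - 25/2))**2 = (34 + sqrt(-27/2))**2 = (34 + 3*I*sqrt(6)/2)**2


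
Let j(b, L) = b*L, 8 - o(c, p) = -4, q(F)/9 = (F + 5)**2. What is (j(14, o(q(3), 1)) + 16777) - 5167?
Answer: 11778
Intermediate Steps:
q(F) = 9*(5 + F)**2 (q(F) = 9*(F + 5)**2 = 9*(5 + F)**2)
o(c, p) = 12 (o(c, p) = 8 - 1*(-4) = 8 + 4 = 12)
j(b, L) = L*b
(j(14, o(q(3), 1)) + 16777) - 5167 = (12*14 + 16777) - 5167 = (168 + 16777) - 5167 = 16945 - 5167 = 11778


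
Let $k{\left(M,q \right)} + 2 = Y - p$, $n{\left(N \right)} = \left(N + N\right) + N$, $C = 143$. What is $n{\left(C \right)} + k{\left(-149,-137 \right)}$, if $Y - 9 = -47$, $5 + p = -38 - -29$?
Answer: $403$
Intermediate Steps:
$p = -14$ ($p = -5 - 9 = -14$)
$n{\left(N \right)} = 3 N$ ($n{\left(N \right)} = 2 N + N = 3 N$)
$Y = -38$ ($Y = 9 - 47 = -38$)
$k{\left(M,q \right)} = -26$ ($k{\left(M,q \right)} = -2 - 24 = -26$)
$n{\left(C \right)} + k{\left(-149,-137 \right)} = 3 \cdot 143 - 26 = 429 - 26 = 403$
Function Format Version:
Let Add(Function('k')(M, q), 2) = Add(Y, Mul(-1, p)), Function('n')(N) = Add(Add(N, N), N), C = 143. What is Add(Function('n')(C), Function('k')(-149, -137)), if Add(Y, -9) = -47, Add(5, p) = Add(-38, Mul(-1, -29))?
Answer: 403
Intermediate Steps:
p = -14 (p = Add(-5, Add(-38, Mul(-1, -29))) = Add(-5, Add(-38, 29)) = Add(-5, -9) = -14)
Function('n')(N) = Mul(3, N) (Function('n')(N) = Add(Mul(2, N), N) = Mul(3, N))
Y = -38 (Y = Add(9, -47) = -38)
Function('k')(M, q) = -26 (Function('k')(M, q) = Add(-2, Add(-38, Mul(-1, -14))) = Add(-2, Add(-38, 14)) = Add(-2, -24) = -26)
Add(Function('n')(C), Function('k')(-149, -137)) = Add(Mul(3, 143), -26) = Add(429, -26) = 403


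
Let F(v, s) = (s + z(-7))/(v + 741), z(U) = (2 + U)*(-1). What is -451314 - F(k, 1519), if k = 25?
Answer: -172854024/383 ≈ -4.5132e+5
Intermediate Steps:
z(U) = -2 - U
F(v, s) = (5 + s)/(741 + v) (F(v, s) = (s + (-2 - 1*(-7)))/(v + 741) = (s + (-2 + 7))/(741 + v) = (s + 5)/(741 + v) = (5 + s)/(741 + v))
-451314 - F(k, 1519) = -451314 - (5 + 1519)/(741 + 25) = -451314 - 1524/766 = -451314 - 1*762/383 = -451314 - 762/383 = -172854024/383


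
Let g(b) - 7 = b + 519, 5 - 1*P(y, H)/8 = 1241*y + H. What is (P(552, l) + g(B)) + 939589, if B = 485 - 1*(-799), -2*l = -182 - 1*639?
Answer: -4542101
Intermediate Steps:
l = 821/2 (l = -(-182 - 1*639)/2 = -(-182 - 639)/2 = -1/2*(-821) = 821/2 ≈ 410.50)
B = 1284 (B = 485 + 799 = 1284)
P(y, H) = 40 - 9928*y - 8*H (P(y, H) = 40 - 8*(1241*y + H) = 40 - 8*(H + 1241*y) = 40 + (-9928*y - 8*H) = 40 - 9928*y - 8*H)
g(b) = 526 + b (g(b) = 7 + (b + 519) = 7 + (519 + b) = 526 + b)
(P(552, l) + g(B)) + 939589 = ((40 - 9928*552 - 8*821/2) + (526 + 1284)) + 939589 = ((40 - 5480256 - 3284) + 1810) + 939589 = (-5483500 + 1810) + 939589 = -5481690 + 939589 = -4542101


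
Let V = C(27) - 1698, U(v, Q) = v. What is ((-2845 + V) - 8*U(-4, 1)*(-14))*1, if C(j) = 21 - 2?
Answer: -4972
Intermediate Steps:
C(j) = 19
V = -1679 (V = 19 - 1698 = -1679)
((-2845 + V) - 8*U(-4, 1)*(-14))*1 = ((-2845 - 1679) - 8*(-4)*(-14))*1 = (-4524 + 32*(-14))*1 = (-4524 - 448)*1 = -4972*1 = -4972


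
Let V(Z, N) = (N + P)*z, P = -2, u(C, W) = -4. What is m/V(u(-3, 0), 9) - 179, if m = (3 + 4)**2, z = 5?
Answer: -888/5 ≈ -177.60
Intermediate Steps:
m = 49 (m = 7**2 = 49)
V(Z, N) = -10 + 5*N (V(Z, N) = (N - 2)*5 = (-2 + N)*5 = -10 + 5*N)
m/V(u(-3, 0), 9) - 179 = 49/(-10 + 5*9) - 179 = 49/(-10 + 45) - 179 = 49/35 - 179 = 49*(1/35) - 179 = 7/5 - 179 = -888/5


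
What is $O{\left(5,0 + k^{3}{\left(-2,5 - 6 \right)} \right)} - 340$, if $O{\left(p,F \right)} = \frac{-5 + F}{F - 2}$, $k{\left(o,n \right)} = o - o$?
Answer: $- \frac{675}{2} \approx -337.5$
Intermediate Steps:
$k{\left(o,n \right)} = 0$
$O{\left(p,F \right)} = \frac{-5 + F}{-2 + F}$
$O{\left(5,0 + k^{3}{\left(-2,5 - 6 \right)} \right)} - 340 = \frac{-5 + \left(0 + 0^{3}\right)}{-2 + \left(0 + 0^{3}\right)} - 340 = \frac{-5 + \left(0 + 0\right)}{-2 + \left(0 + 0\right)} - 340 = \frac{-5 + 0}{-2 + 0} - 340 = \frac{1}{-2} \left(-5\right) - 340 = \left(- \frac{1}{2}\right) \left(-5\right) - 340 = \frac{5}{2} - 340 = - \frac{675}{2}$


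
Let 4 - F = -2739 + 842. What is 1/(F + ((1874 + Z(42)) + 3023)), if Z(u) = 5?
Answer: 1/6803 ≈ 0.00014699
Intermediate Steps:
F = 1901 (F = 4 - (-2739 + 842) = 4 - 1*(-1897) = 4 + 1897 = 1901)
1/(F + ((1874 + Z(42)) + 3023)) = 1/(1901 + ((1874 + 5) + 3023)) = 1/(1901 + (1879 + 3023)) = 1/(1901 + 4902) = 1/6803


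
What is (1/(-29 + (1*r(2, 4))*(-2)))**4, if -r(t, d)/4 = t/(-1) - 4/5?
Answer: 625/4362470401 ≈ 1.4327e-7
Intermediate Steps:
r(t, d) = 16/5 + 4*t (r(t, d) = -4*(t/(-1) - 4/5) = -4*(t*(-1) - 4*1/5) = -4*(-t - 4/5) = -4*(-4/5 - t) = 16/5 + 4*t)
(1/(-29 + (1*r(2, 4))*(-2)))**4 = (1/(-29 + (1*(16/5 + 4*2))*(-2)))**4 = (1/(-29 + (1*(16/5 + 8))*(-2)))**4 = (1/(-29 + (1*(56/5))*(-2)))**4 = (1/(-29 + (56/5)*(-2)))**4 = (1/(-29 - 112/5))**4 = (1/(-257/5))**4 = (-5/257)**4 = 625/4362470401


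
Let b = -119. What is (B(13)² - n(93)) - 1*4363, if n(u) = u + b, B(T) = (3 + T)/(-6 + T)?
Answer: -212257/49 ≈ -4331.8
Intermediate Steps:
B(T) = (3 + T)/(-6 + T)
n(u) = -119 + u (n(u) = u - 119 = -119 + u)
(B(13)² - n(93)) - 1*4363 = (((3 + 13)/(-6 + 13))² - (-119 + 93)) - 1*4363 = ((16/7)² - 1*(-26)) - 4363 = (((⅐)*16)² + 26) - 4363 = ((16/7)² + 26) - 4363 = (256/49 + 26) - 4363 = 1530/49 - 4363 = -212257/49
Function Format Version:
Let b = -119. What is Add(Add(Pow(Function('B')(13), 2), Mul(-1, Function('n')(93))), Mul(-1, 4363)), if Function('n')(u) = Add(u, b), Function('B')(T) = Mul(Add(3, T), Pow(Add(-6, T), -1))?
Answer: Rational(-212257, 49) ≈ -4331.8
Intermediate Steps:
Function('B')(T) = Mul(Pow(Add(-6, T), -1), Add(3, T))
Function('n')(u) = Add(-119, u) (Function('n')(u) = Add(u, -119) = Add(-119, u))
Add(Add(Pow(Function('B')(13), 2), Mul(-1, Function('n')(93))), Mul(-1, 4363)) = Add(Add(Pow(Mul(Pow(Add(-6, 13), -1), Add(3, 13)), 2), Mul(-1, Add(-119, 93))), Mul(-1, 4363)) = Add(Add(Pow(Mul(Pow(7, -1), 16), 2), Mul(-1, -26)), -4363) = Add(Add(Pow(Mul(Rational(1, 7), 16), 2), 26), -4363) = Add(Add(Pow(Rational(16, 7), 2), 26), -4363) = Add(Add(Rational(256, 49), 26), -4363) = Add(Rational(1530, 49), -4363) = Rational(-212257, 49)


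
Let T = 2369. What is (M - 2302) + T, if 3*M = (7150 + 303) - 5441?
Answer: 2213/3 ≈ 737.67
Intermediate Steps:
M = 2012/3 (M = ((7150 + 303) - 5441)/3 = (7453 - 5441)/3 = (1/3)*2012 = 2012/3 ≈ 670.67)
(M - 2302) + T = (2012/3 - 2302) + 2369 = -4894/3 + 2369 = 2213/3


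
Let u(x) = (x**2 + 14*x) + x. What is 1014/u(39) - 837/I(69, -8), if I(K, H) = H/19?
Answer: 429485/216 ≈ 1988.4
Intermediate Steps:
I(K, H) = H/19 (I(K, H) = H*(1/19) = H/19)
u(x) = x**2 + 15*x
1014/u(39) - 837/I(69, -8) = 1014/((39*(15 + 39))) - 837/((1/19)*(-8)) = 1014/((39*54)) - 837/(-8/19) = 1014/2106 - 837*(-19/8) = 1014*(1/2106) + 15903/8 = 13/27 + 15903/8 = 429485/216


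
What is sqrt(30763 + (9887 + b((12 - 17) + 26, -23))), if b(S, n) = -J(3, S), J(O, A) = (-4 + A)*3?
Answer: 3*sqrt(4511) ≈ 201.49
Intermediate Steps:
J(O, A) = -12 + 3*A
b(S, n) = 12 - 3*S (b(S, n) = -(-12 + 3*S) = 12 - 3*S)
sqrt(30763 + (9887 + b((12 - 17) + 26, -23))) = sqrt(30763 + (9887 + (12 - 3*((12 - 17) + 26)))) = sqrt(30763 + (9887 + (12 - 3*(-5 + 26)))) = sqrt(30763 + (9887 + (12 - 3*21))) = sqrt(30763 + (9887 + (12 - 63))) = sqrt(30763 + (9887 - 51)) = sqrt(30763 + 9836) = sqrt(40599) = 3*sqrt(4511)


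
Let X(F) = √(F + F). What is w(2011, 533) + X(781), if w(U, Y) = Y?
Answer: 533 + √1562 ≈ 572.52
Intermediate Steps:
X(F) = √2*√F (X(F) = √(2*F) = √2*√F)
w(2011, 533) + X(781) = 533 + √2*√781 = 533 + √1562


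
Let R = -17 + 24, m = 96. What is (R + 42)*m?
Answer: 4704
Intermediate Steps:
R = 7
(R + 42)*m = (7 + 42)*96 = 49*96 = 4704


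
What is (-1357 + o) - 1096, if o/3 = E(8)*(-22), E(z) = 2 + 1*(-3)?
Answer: -2387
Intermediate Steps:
E(z) = -1 (E(z) = 2 - 3 = -1)
o = 66 (o = 3*(-1*(-22)) = 3*22 = 66)
(-1357 + o) - 1096 = (-1357 + 66) - 1096 = -1291 - 1096 = -2387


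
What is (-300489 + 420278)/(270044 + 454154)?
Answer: 119789/724198 ≈ 0.16541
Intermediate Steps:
(-300489 + 420278)/(270044 + 454154) = 119789/724198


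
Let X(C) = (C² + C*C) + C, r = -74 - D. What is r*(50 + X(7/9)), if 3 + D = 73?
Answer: -67376/9 ≈ -7486.2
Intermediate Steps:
D = 70 (D = -3 + 73 = 70)
r = -144 (r = -74 - 1*70 = -74 - 70 = -144)
X(C) = C + 2*C² (X(C) = (C² + C²) + C = 2*C² + C = C + 2*C²)
r*(50 + X(7/9)) = -144*(50 + (7/9)*(1 + 2*(7/9))) = -144*(50 + (7*(⅑))*(1 + 2*(7*(⅑)))) = -144*(50 + 7*(1 + 2*(7/9))/9) = -144*(50 + 7*(1 + 14/9)/9) = -144*(50 + (7/9)*(23/9)) = -144*(50 + 161/81) = -144*4211/81 = -67376/9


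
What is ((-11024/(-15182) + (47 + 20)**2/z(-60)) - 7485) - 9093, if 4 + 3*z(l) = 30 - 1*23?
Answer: -91762087/7591 ≈ -12088.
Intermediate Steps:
z(l) = 1 (z(l) = -4/3 + (30 - 1*23)/3 = -4/3 + (30 - 23)/3 = -4/3 + (1/3)*7 = -4/3 + 7/3 = 1)
((-11024/(-15182) + (47 + 20)**2/z(-60)) - 7485) - 9093 = ((-11024/(-15182) + (47 + 20)**2/1) - 7485) - 9093 = ((-11024*(-1/15182) + 67**2*1) - 7485) - 9093 = ((5512/7591 + 4489*1) - 7485) - 9093 = ((5512/7591 + 4489) - 7485) - 9093 = (34081511/7591 - 7485) - 9093 = -22737124/7591 - 9093 = -91762087/7591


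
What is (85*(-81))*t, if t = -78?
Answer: 537030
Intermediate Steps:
(85*(-81))*t = (85*(-81))*(-78) = -6885*(-78) = 537030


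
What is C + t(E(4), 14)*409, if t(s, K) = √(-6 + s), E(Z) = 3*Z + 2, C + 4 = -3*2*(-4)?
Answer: 20 + 818*√2 ≈ 1176.8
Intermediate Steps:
C = 20 (C = -4 - 3*2*(-4) = -4 - 6*(-4) = -4 + 24 = 20)
E(Z) = 2 + 3*Z
C + t(E(4), 14)*409 = 20 + √(-6 + (2 + 3*4))*409 = 20 + √(-6 + (2 + 12))*409 = 20 + √(-6 + 14)*409 = 20 + √8*409 = 20 + (2*√2)*409 = 20 + 818*√2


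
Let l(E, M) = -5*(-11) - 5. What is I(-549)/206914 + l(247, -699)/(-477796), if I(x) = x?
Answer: -34081963/12357835193 ≈ -0.0027579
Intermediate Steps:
l(E, M) = 50 (l(E, M) = 55 - 5 = 50)
I(-549)/206914 + l(247, -699)/(-477796) = -549/206914 + 50/(-477796) = -549*1/206914 + 50*(-1/477796) = -549/206914 - 25/238898 = -34081963/12357835193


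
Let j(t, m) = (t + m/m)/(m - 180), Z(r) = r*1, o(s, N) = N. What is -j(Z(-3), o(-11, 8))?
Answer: -1/86 ≈ -0.011628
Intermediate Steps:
Z(r) = r
j(t, m) = (1 + t)/(-180 + m) (j(t, m) = (t + 1)/(-180 + m) = (1 + t)/(-180 + m))
-j(Z(-3), o(-11, 8)) = -(1 - 3)/(-180 + 8) = -(-2)/(-172) = -(-1)*(-2)/172 = -1*1/86 = -1/86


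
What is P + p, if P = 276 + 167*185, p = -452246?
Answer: -421075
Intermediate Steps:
P = 31171 (P = 276 + 30895 = 31171)
P + p = 31171 - 452246 = -421075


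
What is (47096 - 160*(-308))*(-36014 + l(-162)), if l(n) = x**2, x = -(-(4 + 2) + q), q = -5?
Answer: -3459223768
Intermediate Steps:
x = 11 (x = -(-(4 + 2) - 5) = -(-1*6 - 5) = -(-6 - 5) = -1*(-11) = 11)
l(n) = 121 (l(n) = 11**2 = 121)
(47096 - 160*(-308))*(-36014 + l(-162)) = (47096 - 160*(-308))*(-36014 + 121) = (47096 + 49280)*(-35893) = 96376*(-35893) = -3459223768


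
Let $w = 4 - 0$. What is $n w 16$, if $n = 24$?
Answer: $1536$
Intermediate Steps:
$w = 4$ ($w = 4 + 0 = 4$)
$n w 16 = 24 \cdot 4 \cdot 16 = 96 \cdot 16 = 1536$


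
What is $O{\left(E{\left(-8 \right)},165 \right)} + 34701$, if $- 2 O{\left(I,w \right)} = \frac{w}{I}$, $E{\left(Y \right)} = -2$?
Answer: $\frac{138969}{4} \approx 34742.0$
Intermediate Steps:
$O{\left(I,w \right)} = - \frac{w}{2 I}$ ($O{\left(I,w \right)} = - \frac{w \frac{1}{I}}{2} = - \frac{w}{2 I}$)
$O{\left(E{\left(-8 \right)},165 \right)} + 34701 = \left(- \frac{1}{2}\right) 165 \frac{1}{-2} + 34701 = \left(- \frac{1}{2}\right) 165 \left(- \frac{1}{2}\right) + 34701 = \frac{165}{4} + 34701 = \frac{138969}{4}$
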